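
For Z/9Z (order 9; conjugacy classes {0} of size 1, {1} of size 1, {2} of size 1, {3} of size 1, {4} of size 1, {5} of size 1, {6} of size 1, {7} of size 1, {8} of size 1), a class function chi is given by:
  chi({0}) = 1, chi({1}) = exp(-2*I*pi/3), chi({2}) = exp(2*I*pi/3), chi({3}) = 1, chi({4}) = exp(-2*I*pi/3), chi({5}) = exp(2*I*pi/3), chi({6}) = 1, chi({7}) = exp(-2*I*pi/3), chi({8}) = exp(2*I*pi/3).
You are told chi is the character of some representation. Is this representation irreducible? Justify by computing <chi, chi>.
Irreducible: <chi, chi> = 1.

Why: <chi, chi> = (1/|G|) sum_C |C| * |chi(C)|^2 = (1/9)[1*|1|^2 + 1*|exp(-2*I*pi/3)|^2 + 1*|exp(2*I*pi/3)|^2 + 1*|1|^2 + 1*|exp(-2*I*pi/3)|^2 + 1*|exp(2*I*pi/3)|^2 + 1*|1|^2 + 1*|exp(-2*I*pi/3)|^2 + 1*|exp(2*I*pi/3)|^2]
  = (1/9)[(1) + (1) + (1) + (1) + (1) + (1) + (1) + (1) + (1)] = 9/9 = 1.
(Exp terms are combined using exp(i*s)*conj(exp(i*t)) = exp(i*(s-t)), and sums of them are collapsed using the identity that for every m > 1 the m distinct m-th roots of unity sum to 0, e.g. 1 + exp(2*I*pi/3) + exp(-2*I*pi/3) = 0.)
A character is irreducible iff <chi, chi> = 1, so this representation is irreducible.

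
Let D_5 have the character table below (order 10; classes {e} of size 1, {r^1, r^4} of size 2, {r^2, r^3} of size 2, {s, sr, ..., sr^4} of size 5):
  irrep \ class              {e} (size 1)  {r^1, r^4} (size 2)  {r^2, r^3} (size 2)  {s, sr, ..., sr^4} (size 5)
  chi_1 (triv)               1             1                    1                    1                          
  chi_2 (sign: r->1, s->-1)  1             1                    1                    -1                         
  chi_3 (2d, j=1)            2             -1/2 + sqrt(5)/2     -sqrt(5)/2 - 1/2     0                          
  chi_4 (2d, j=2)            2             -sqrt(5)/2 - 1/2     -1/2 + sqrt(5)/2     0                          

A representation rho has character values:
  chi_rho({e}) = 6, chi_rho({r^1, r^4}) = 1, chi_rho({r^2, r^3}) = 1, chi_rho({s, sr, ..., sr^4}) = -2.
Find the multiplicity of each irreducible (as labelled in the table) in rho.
Multiplicities: chi_1: 0, chi_2: 2, chi_3: 1, chi_4: 1.

Explanation: Use <chi_rho, chi> = (1/|G|) sum_C |C| * chi_rho(C) * conj(chi(C)) with |G| = 10 for each irreducible chi in the table:
  <chi_rho, chi_1> = (1/10)[1*(6)*conj(1) + 2*(1)*conj(1) + 2*(1)*conj(1) + 5*(-2)*conj(1)]
      = (1/10)[(6) + (2) + (2) + (-10)] = 0/10 = 0
  <chi_rho, chi_2> = (1/10)[1*(6)*conj(1) + 2*(1)*conj(1) + 2*(1)*conj(1) + 5*(-2)*conj(-1)]
      = (1/10)[(6) + (2) + (2) + (10)] = 20/10 = 2
  <chi_rho, chi_3> = (1/10)[1*(6)*conj(2) + 2*(1)*conj(-1/2 + sqrt(5)/2) + 2*(1)*conj(-sqrt(5)/2 - 1/2) + 5*(-2)*conj(0)]
      = (1/10)[(12) + (-1 + sqrt(5)) + (-sqrt(5) - 1) + (0)] = 10/10 = 1
  <chi_rho, chi_4> = (1/10)[1*(6)*conj(2) + 2*(1)*conj(-sqrt(5)/2 - 1/2) + 2*(1)*conj(-1/2 + sqrt(5)/2) + 5*(-2)*conj(0)]
      = (1/10)[(12) + (-sqrt(5) - 1) + (-1 + sqrt(5)) + (0)] = 10/10 = 1
Dimension check: dim(rho) = sum (mult * dim) = 0*1 + 2*1 + 1*2 + 1*2 = 6 = chi_rho(e) = 6.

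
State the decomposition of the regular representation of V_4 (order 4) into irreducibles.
Each irreducible V_i of dimension d_i appears with multiplicity d_i, i.e. rho_reg = (direct sum over all irreducibles V_i) d_i V_i. The irreducible dimensions for V_4 are 1, 1, 1, 1: 4 irreducibles of dimension 1, each with multiplicity 1. Total dimension 4*1*1 = 4 = |G|.

Reasoning: General theorem: in the regular representation of a finite group G, each irreducible appears with multiplicity equal to its dimension. Check: dim(rho_reg) = sum d_i^2 = 1 + 1 + 1 + 1 = 4 = |G|.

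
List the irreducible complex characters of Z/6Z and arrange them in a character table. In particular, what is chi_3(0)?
Character table of Z/6Z (irreps indexed chi_0,...,chi_5 with chi_k(m) = zeta_6^(k*m), zeta_6 = exp(2*pi*i/6)):
  irrep \ class  {0} (size 1)  {1} (size 1)    {2} (size 1)    {3} (size 1)  {4} (size 1)    {5} (size 1)  
  chi_0          1             1               1               1             1               1             
  chi_1          1             exp(I*pi/3)     exp(2*I*pi/3)   -1            exp(-2*I*pi/3)  exp(-I*pi/3)  
  chi_2          1             exp(2*I*pi/3)   exp(-2*I*pi/3)  1             exp(2*I*pi/3)   exp(-2*I*pi/3)
  chi_3          1             -1              1               -1            1               -1            
  chi_4          1             exp(-2*I*pi/3)  exp(2*I*pi/3)   1             exp(-2*I*pi/3)  exp(2*I*pi/3) 
  chi_5          1             exp(-I*pi/3)    exp(-2*I*pi/3)  -1            exp(2*I*pi/3)   exp(I*pi/3)   

Spot check: chi_3(0) = zeta_6^(3*0) = zeta_6^0 = 1.

Z/6Z is abelian, so all 6 irreducible complex representations are 1-dimensional. They are given by chi_k(m) = zeta_6^(k*m) for k = 0,...,5. Row orthogonality: sum_m chi_k(m) conj(chi_l(m)) = 6 * [k = l].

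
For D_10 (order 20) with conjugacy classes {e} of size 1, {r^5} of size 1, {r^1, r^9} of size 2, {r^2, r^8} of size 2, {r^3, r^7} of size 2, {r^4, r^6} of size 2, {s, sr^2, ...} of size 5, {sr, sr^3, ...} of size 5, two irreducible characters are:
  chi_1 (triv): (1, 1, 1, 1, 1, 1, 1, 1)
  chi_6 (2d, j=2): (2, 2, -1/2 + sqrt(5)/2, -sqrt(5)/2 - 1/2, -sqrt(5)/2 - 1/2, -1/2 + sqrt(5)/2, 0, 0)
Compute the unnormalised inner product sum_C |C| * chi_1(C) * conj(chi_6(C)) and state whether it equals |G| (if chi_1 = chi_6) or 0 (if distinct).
Sum = 0; so <chi_1, chi_6> = 0 (distinct irreducibles are orthogonal).

Compute term by term over conjugacy classes (|C| * chi_1(C) * conj(chi_6(C))):
  1*(1)*conj(2) + 1*(1)*conj(2) + 2*(1)*conj(-1/2 + sqrt(5)/2) + 2*(1)*conj(-sqrt(5)/2 - 1/2) + 2*(1)*conj(-sqrt(5)/2 - 1/2) + 2*(1)*conj(-1/2 + sqrt(5)/2) + 5*(1)*conj(0) + 5*(1)*conj(0)
  = (2) + (2) + (-1 + sqrt(5)) + (-sqrt(5) - 1) + (-sqrt(5) - 1) + (-1 + sqrt(5)) + (0) + (0)
  = 0.
Dividing by |G| = 20 gives 0/20 = 0, matching the row-orthogonality relation <chi_1, chi_6> = [chi_1 = chi_6].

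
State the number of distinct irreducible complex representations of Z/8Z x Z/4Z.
32

Why: The number of irreducible complex representations of a finite group equals its number of conjugacy classes. Z/8Z x Z/4Z is abelian of order 32, so every element is its own conjugacy class: 32 classes, so Z/8Z x Z/4Z (order 32) has exactly 32 irreducible complex representations.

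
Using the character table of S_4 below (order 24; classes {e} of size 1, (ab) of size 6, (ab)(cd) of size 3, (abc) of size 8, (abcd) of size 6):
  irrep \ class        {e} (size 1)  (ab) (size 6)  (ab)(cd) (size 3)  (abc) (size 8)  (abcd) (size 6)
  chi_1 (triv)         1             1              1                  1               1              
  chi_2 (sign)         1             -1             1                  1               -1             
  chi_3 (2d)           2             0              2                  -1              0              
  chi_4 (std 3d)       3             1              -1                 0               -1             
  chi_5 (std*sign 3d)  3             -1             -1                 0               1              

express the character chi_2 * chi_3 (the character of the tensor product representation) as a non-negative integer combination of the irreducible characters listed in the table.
chi_2 tensor chi_3 = chi_3 (all other irreducibles have multiplicity 0).

Argument: The character of a tensor product is the pointwise product (chi_2 * chi_3)(C) = chi_2(C) * chi_3(C):
  {e}: (1)*(2), (ab): (-1)*(0), (ab)(cd): (1)*(2), (abc): (1)*(-1), (abcd): (-1)*(0)
so (chi_2 * chi_3) takes values
  {e} -> 2, (ab) -> 0, (ab)(cd) -> 2, (abc) -> -1, (abcd) -> 0.
Now take the inner product of this character with each irreducible chi from the table, <chi_2*chi_3, chi> = (1/24) sum_C |C| (chi_2*chi_3)(C) conj(chi(C)):
  <chi_2*chi_3, chi_1> = (1/24)[1*(2)*conj(1) + 6*(0)*conj(1) + 3*(2)*conj(1) + 8*(-1)*conj(1) + 6*(0)*conj(1)]
      = (1/24)[(2) + (0) + (6) + (-8) + (0)] = 0/24 = 0
  <chi_2*chi_3, chi_2> = (1/24)[1*(2)*conj(1) + 6*(0)*conj(-1) + 3*(2)*conj(1) + 8*(-1)*conj(1) + 6*(0)*conj(-1)]
      = (1/24)[(2) + (0) + (6) + (-8) + (0)] = 0/24 = 0
  <chi_2*chi_3, chi_3> = (1/24)[1*(2)*conj(2) + 6*(0)*conj(0) + 3*(2)*conj(2) + 8*(-1)*conj(-1) + 6*(0)*conj(0)]
      = (1/24)[(4) + (0) + (12) + (8) + (0)] = 24/24 = 1
  <chi_2*chi_3, chi_4> = (1/24)[1*(2)*conj(3) + 6*(0)*conj(1) + 3*(2)*conj(-1) + 8*(-1)*conj(0) + 6*(0)*conj(-1)]
      = (1/24)[(6) + (0) + (-6) + (0) + (0)] = 0/24 = 0
  <chi_2*chi_3, chi_5> = (1/24)[1*(2)*conj(3) + 6*(0)*conj(-1) + 3*(2)*conj(-1) + 8*(-1)*conj(0) + 6*(0)*conj(1)]
      = (1/24)[(6) + (0) + (-6) + (0) + (0)] = 0/24 = 0
Hence the multiplicities are chi_3: 1. Dimension check: dim(chi_2)*dim(chi_3) = 1*2 = 2 and sum (mult * dim) = 1*2 = 2.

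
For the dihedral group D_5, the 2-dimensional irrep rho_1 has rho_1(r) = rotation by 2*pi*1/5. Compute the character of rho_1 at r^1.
chi_{rho_1}(r^1) = 2*cos(2*pi*1*1/5) = -1/2 + sqrt(5)/2

Working: rho_1(r^1) is rotation by angle 2*pi*1*1/5, whose trace is 2*cos(2*pi*1*1/5) = -1/2 + sqrt(5)/2.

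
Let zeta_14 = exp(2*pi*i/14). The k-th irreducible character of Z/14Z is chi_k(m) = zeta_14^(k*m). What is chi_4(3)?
chi_4(3) = zeta_14^12 = exp(-2*I*pi/7)

Argument: chi_4(3) = zeta_14^(4*3) = zeta_14^12. Since zeta_14^14 = 1, this equals zeta_14^12 = exp(2*pi*i*12/14) = exp(-2*I*pi/7).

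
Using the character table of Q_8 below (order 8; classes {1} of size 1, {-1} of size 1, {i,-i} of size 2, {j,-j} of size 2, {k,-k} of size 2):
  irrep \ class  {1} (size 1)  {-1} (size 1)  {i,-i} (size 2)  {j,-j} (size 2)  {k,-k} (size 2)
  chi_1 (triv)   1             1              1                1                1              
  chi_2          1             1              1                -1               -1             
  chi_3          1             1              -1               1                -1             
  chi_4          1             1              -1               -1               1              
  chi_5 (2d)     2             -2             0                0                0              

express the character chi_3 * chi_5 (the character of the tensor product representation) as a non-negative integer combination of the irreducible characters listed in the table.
chi_3 tensor chi_5 = chi_5 (all other irreducibles have multiplicity 0).

Proof sketch: The character of a tensor product is the pointwise product (chi_3 * chi_5)(C) = chi_3(C) * chi_5(C):
  {1}: (1)*(2), {-1}: (1)*(-2), {i,-i}: (-1)*(0), {j,-j}: (1)*(0), {k,-k}: (-1)*(0)
so (chi_3 * chi_5) takes values
  {1} -> 2, {-1} -> -2, {i,-i} -> 0, {j,-j} -> 0, {k,-k} -> 0.
Now take the inner product of this character with each irreducible chi from the table, <chi_3*chi_5, chi> = (1/8) sum_C |C| (chi_3*chi_5)(C) conj(chi(C)):
  <chi_3*chi_5, chi_1> = (1/8)[1*(2)*conj(1) + 1*(-2)*conj(1) + 2*(0)*conj(1) + 2*(0)*conj(1) + 2*(0)*conj(1)]
      = (1/8)[(2) + (-2) + (0) + (0) + (0)] = 0/8 = 0
  <chi_3*chi_5, chi_2> = (1/8)[1*(2)*conj(1) + 1*(-2)*conj(1) + 2*(0)*conj(1) + 2*(0)*conj(-1) + 2*(0)*conj(-1)]
      = (1/8)[(2) + (-2) + (0) + (0) + (0)] = 0/8 = 0
  <chi_3*chi_5, chi_3> = (1/8)[1*(2)*conj(1) + 1*(-2)*conj(1) + 2*(0)*conj(-1) + 2*(0)*conj(1) + 2*(0)*conj(-1)]
      = (1/8)[(2) + (-2) + (0) + (0) + (0)] = 0/8 = 0
  <chi_3*chi_5, chi_4> = (1/8)[1*(2)*conj(1) + 1*(-2)*conj(1) + 2*(0)*conj(-1) + 2*(0)*conj(-1) + 2*(0)*conj(1)]
      = (1/8)[(2) + (-2) + (0) + (0) + (0)] = 0/8 = 0
  <chi_3*chi_5, chi_5> = (1/8)[1*(2)*conj(2) + 1*(-2)*conj(-2) + 2*(0)*conj(0) + 2*(0)*conj(0) + 2*(0)*conj(0)]
      = (1/8)[(4) + (4) + (0) + (0) + (0)] = 8/8 = 1
Hence the multiplicities are chi_5: 1. Dimension check: dim(chi_3)*dim(chi_5) = 1*2 = 2 and sum (mult * dim) = 1*2 = 2.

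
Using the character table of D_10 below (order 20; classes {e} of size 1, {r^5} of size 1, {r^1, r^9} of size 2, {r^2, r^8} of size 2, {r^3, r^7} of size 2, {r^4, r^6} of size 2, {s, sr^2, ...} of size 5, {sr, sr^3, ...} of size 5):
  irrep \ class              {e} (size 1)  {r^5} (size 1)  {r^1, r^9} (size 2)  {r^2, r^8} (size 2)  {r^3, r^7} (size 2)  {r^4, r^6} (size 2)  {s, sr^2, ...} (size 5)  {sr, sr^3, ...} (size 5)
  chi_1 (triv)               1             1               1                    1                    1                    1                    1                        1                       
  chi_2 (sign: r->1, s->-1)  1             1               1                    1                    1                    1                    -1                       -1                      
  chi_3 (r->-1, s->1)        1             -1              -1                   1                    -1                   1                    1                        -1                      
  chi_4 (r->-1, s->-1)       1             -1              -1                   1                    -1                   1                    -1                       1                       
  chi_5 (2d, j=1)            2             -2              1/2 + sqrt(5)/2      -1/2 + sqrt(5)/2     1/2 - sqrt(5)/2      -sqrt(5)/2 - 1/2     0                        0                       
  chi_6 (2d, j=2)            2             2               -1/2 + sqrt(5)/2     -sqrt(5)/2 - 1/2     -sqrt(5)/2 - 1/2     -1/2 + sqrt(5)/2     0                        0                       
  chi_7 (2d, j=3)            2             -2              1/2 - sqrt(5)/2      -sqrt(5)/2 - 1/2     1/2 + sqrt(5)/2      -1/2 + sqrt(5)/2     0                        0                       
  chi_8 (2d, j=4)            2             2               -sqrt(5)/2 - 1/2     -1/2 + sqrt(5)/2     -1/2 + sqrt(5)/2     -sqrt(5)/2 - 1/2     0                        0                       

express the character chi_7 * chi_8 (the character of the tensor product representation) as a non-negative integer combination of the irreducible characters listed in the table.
chi_7 tensor chi_8 = chi_5 + chi_7 (all other irreducibles have multiplicity 0).

Argument: The character of a tensor product is the pointwise product (chi_7 * chi_8)(C) = chi_7(C) * chi_8(C):
  {e}: (2)*(2), {r^5}: (-2)*(2), {r^1, r^9}: (1/2 - sqrt(5)/2)*(-sqrt(5)/2 - 1/2), {r^2, r^8}: (-sqrt(5)/2 - 1/2)*(-1/2 + sqrt(5)/2), {r^3, r^7}: (1/2 + sqrt(5)/2)*(-1/2 + sqrt(5)/2), {r^4, r^6}: (-1/2 + sqrt(5)/2)*(-sqrt(5)/2 - 1/2), {s, sr^2, ...}: (0)*(0), {sr, sr^3, ...}: (0)*(0)
so (chi_7 * chi_8) takes values
  {e} -> 4, {r^5} -> -4, {r^1, r^9} -> 1, {r^2, r^8} -> -1, {r^3, r^7} -> 1, {r^4, r^6} -> -1, {s, sr^2, ...} -> 0, {sr, sr^3, ...} -> 0.
Now take the inner product of this character with each irreducible chi from the table, <chi_7*chi_8, chi> = (1/20) sum_C |C| (chi_7*chi_8)(C) conj(chi(C)):
  <chi_7*chi_8, chi_1> = (1/20)[1*(4)*conj(1) + 1*(-4)*conj(1) + 2*(1)*conj(1) + 2*(-1)*conj(1) + 2*(1)*conj(1) + 2*(-1)*conj(1) + 5*(0)*conj(1) + 5*(0)*conj(1)]
      = (1/20)[(4) + (-4) + (2) + (-2) + (2) + (-2) + (0) + (0)] = 0/20 = 0
  <chi_7*chi_8, chi_2> = (1/20)[1*(4)*conj(1) + 1*(-4)*conj(1) + 2*(1)*conj(1) + 2*(-1)*conj(1) + 2*(1)*conj(1) + 2*(-1)*conj(1) + 5*(0)*conj(-1) + 5*(0)*conj(-1)]
      = (1/20)[(4) + (-4) + (2) + (-2) + (2) + (-2) + (0) + (0)] = 0/20 = 0
  <chi_7*chi_8, chi_3> = (1/20)[1*(4)*conj(1) + 1*(-4)*conj(-1) + 2*(1)*conj(-1) + 2*(-1)*conj(1) + 2*(1)*conj(-1) + 2*(-1)*conj(1) + 5*(0)*conj(1) + 5*(0)*conj(-1)]
      = (1/20)[(4) + (4) + (-2) + (-2) + (-2) + (-2) + (0) + (0)] = 0/20 = 0
  <chi_7*chi_8, chi_4> = (1/20)[1*(4)*conj(1) + 1*(-4)*conj(-1) + 2*(1)*conj(-1) + 2*(-1)*conj(1) + 2*(1)*conj(-1) + 2*(-1)*conj(1) + 5*(0)*conj(-1) + 5*(0)*conj(1)]
      = (1/20)[(4) + (4) + (-2) + (-2) + (-2) + (-2) + (0) + (0)] = 0/20 = 0
  <chi_7*chi_8, chi_5> = (1/20)[1*(4)*conj(2) + 1*(-4)*conj(-2) + 2*(1)*conj(1/2 + sqrt(5)/2) + 2*(-1)*conj(-1/2 + sqrt(5)/2) + 2*(1)*conj(1/2 - sqrt(5)/2) + 2*(-1)*conj(-sqrt(5)/2 - 1/2) + 5*(0)*conj(0) + 5*(0)*conj(0)]
      = (1/20)[(8) + (8) + (1 + sqrt(5)) + (1 - sqrt(5)) + (1 - sqrt(5)) + (1 + sqrt(5)) + (0) + (0)] = 20/20 = 1
  <chi_7*chi_8, chi_6> = (1/20)[1*(4)*conj(2) + 1*(-4)*conj(2) + 2*(1)*conj(-1/2 + sqrt(5)/2) + 2*(-1)*conj(-sqrt(5)/2 - 1/2) + 2*(1)*conj(-sqrt(5)/2 - 1/2) + 2*(-1)*conj(-1/2 + sqrt(5)/2) + 5*(0)*conj(0) + 5*(0)*conj(0)]
      = (1/20)[(8) + (-8) + (-1 + sqrt(5)) + (1 + sqrt(5)) + (-sqrt(5) - 1) + (1 - sqrt(5)) + (0) + (0)] = 0/20 = 0
  <chi_7*chi_8, chi_7> = (1/20)[1*(4)*conj(2) + 1*(-4)*conj(-2) + 2*(1)*conj(1/2 - sqrt(5)/2) + 2*(-1)*conj(-sqrt(5)/2 - 1/2) + 2*(1)*conj(1/2 + sqrt(5)/2) + 2*(-1)*conj(-1/2 + sqrt(5)/2) + 5*(0)*conj(0) + 5*(0)*conj(0)]
      = (1/20)[(8) + (8) + (1 - sqrt(5)) + (1 + sqrt(5)) + (1 + sqrt(5)) + (1 - sqrt(5)) + (0) + (0)] = 20/20 = 1
  <chi_7*chi_8, chi_8> = (1/20)[1*(4)*conj(2) + 1*(-4)*conj(2) + 2*(1)*conj(-sqrt(5)/2 - 1/2) + 2*(-1)*conj(-1/2 + sqrt(5)/2) + 2*(1)*conj(-1/2 + sqrt(5)/2) + 2*(-1)*conj(-sqrt(5)/2 - 1/2) + 5*(0)*conj(0) + 5*(0)*conj(0)]
      = (1/20)[(8) + (-8) + (-sqrt(5) - 1) + (1 - sqrt(5)) + (-1 + sqrt(5)) + (1 + sqrt(5)) + (0) + (0)] = 0/20 = 0
Hence the multiplicities are chi_5: 1, chi_7: 1. Dimension check: dim(chi_7)*dim(chi_8) = 2*2 = 4 and sum (mult * dim) = 1*2 + 1*2 = 4.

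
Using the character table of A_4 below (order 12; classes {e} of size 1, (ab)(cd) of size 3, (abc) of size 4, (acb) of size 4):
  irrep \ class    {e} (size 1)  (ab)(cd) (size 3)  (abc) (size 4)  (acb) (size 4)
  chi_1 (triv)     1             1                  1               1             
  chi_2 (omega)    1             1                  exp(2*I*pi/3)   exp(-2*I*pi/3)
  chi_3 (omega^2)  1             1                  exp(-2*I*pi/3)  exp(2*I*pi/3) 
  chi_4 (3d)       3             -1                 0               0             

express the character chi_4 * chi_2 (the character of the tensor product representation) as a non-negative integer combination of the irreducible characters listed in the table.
chi_4 tensor chi_2 = chi_4 (all other irreducibles have multiplicity 0).

Argument: The character of a tensor product is the pointwise product (chi_4 * chi_2)(C) = chi_4(C) * chi_2(C):
  {e}: (3)*(1), (ab)(cd): (-1)*(1), (abc): (0)*(exp(2*I*pi/3)), (acb): (0)*(exp(-2*I*pi/3))
so (chi_4 * chi_2) takes values
  {e} -> 3, (ab)(cd) -> -1, (abc) -> 0, (acb) -> 0.
Now take the inner product of this character with each irreducible chi from the table, <chi_4*chi_2, chi> = (1/12) sum_C |C| (chi_4*chi_2)(C) conj(chi(C)):
  <chi_4*chi_2, chi_1> = (1/12)[1*(3)*conj(1) + 3*(-1)*conj(1) + 4*(0)*conj(1) + 4*(0)*conj(1)]
      = (1/12)[(3) + (-3) + (0) + (0)] = 0/12 = 0
  <chi_4*chi_2, chi_2> = (1/12)[1*(3)*conj(1) + 3*(-1)*conj(1) + 4*(0)*conj(exp(2*I*pi/3)) + 4*(0)*conj(exp(-2*I*pi/3))]
      = (1/12)[(3) + (-3) + (0) + (0)] = 0/12 = 0
  <chi_4*chi_2, chi_3> = (1/12)[1*(3)*conj(1) + 3*(-1)*conj(1) + 4*(0)*conj(exp(-2*I*pi/3)) + 4*(0)*conj(exp(2*I*pi/3))]
      = (1/12)[(3) + (-3) + (0) + (0)] = 0/12 = 0
  <chi_4*chi_2, chi_4> = (1/12)[1*(3)*conj(3) + 3*(-1)*conj(-1) + 4*(0)*conj(0) + 4*(0)*conj(0)]
      = (1/12)[(9) + (3) + (0) + (0)] = 12/12 = 1
(Exp terms are combined using exp(i*s)*conj(exp(i*t)) = exp(i*(s-t)), and sums of them are collapsed using the identity that for every m > 1 the m distinct m-th roots of unity sum to 0, e.g. 1 + exp(2*I*pi/3) + exp(-2*I*pi/3) = 0.)
Hence the multiplicities are chi_4: 1. Dimension check: dim(chi_4)*dim(chi_2) = 3*1 = 3 and sum (mult * dim) = 1*3 = 3.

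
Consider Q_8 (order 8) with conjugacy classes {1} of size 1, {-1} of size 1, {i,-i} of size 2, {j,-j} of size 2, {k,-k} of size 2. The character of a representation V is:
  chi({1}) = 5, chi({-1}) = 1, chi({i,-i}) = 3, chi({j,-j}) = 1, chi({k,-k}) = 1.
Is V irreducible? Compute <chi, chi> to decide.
Not irreducible (reducible): <chi, chi> = 6 > 1.

Derivation: <chi, chi> = (1/|G|) sum_C |C| * |chi(C)|^2 = (1/8)[1*|5|^2 + 1*|1|^2 + 2*|3|^2 + 2*|1|^2 + 2*|1|^2]
  = (1/8)[(25) + (1) + (18) + (2) + (2)] = 48/8 = 6.
A character is irreducible iff <chi, chi> = 1, so this representation is reducible.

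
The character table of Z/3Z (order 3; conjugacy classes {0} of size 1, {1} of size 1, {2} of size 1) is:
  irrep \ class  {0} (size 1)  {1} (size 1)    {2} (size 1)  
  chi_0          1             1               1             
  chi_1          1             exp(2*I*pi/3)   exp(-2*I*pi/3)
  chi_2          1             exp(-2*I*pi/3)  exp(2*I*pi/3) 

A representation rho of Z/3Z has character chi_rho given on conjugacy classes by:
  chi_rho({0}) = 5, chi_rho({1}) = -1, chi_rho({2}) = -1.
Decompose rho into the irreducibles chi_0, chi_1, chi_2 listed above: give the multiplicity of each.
Multiplicities: chi_0: 1, chi_1: 2, chi_2: 2.

Argument: Use <chi_rho, chi> = (1/|G|) sum_C |C| * chi_rho(C) * conj(chi(C)) with |G| = 3 for each irreducible chi in the table:
  <chi_rho, chi_0> = (1/3)[1*(5)*conj(1) + 1*(-1)*conj(1) + 1*(-1)*conj(1)]
      = (1/3)[(5) + (-1) + (-1)] = 3/3 = 1
  <chi_rho, chi_1> = (1/3)[1*(5)*conj(1) + 1*(-1)*conj(exp(2*I*pi/3)) + 1*(-1)*conj(exp(-2*I*pi/3))]
      = (1/3)[(5) + (2 + exp(-2*I*pi/3) + 2*exp(2*I*pi/3)) + (2 + 2*exp(-2*I*pi/3) + exp(2*I*pi/3))] = 6/3 = 2
  <chi_rho, chi_2> = (1/3)[1*(5)*conj(1) + 1*(-1)*conj(exp(-2*I*pi/3)) + 1*(-1)*conj(exp(2*I*pi/3))]
      = (1/3)[(5) + (2 + 2*exp(-2*I*pi/3) + exp(2*I*pi/3)) + (2 + exp(-2*I*pi/3) + 2*exp(2*I*pi/3))] = 6/3 = 2
(Exp terms are combined using exp(i*s)*conj(exp(i*t)) = exp(i*(s-t)), and sums of them are collapsed using the identity that for every m > 1 the m distinct m-th roots of unity sum to 0, e.g. 1 + exp(2*I*pi/3) + exp(-2*I*pi/3) = 0.)
Dimension check: dim(rho) = sum (mult * dim) = 1*1 + 2*1 + 2*1 = 5 = chi_rho(e) = 5.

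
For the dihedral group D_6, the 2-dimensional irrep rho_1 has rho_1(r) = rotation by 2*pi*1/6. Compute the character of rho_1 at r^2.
chi_{rho_1}(r^2) = 2*cos(2*pi*1*2/6) = -1

Working: rho_1(r^2) is rotation by angle 2*pi*1*2/6, whose trace is 2*cos(2*pi*1*2/6) = -1.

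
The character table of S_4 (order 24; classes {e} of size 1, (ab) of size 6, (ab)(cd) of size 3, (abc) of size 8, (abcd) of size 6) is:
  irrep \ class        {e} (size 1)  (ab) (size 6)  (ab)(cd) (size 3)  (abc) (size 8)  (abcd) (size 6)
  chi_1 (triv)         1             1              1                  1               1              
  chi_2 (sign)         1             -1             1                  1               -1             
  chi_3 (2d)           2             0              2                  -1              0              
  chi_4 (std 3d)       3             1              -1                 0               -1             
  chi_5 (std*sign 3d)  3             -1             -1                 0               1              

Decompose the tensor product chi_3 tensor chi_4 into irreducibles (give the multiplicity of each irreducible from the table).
chi_3 tensor chi_4 = chi_4 + chi_5 (all other irreducibles have multiplicity 0).

Details: The character of a tensor product is the pointwise product (chi_3 * chi_4)(C) = chi_3(C) * chi_4(C):
  {e}: (2)*(3), (ab): (0)*(1), (ab)(cd): (2)*(-1), (abc): (-1)*(0), (abcd): (0)*(-1)
so (chi_3 * chi_4) takes values
  {e} -> 6, (ab) -> 0, (ab)(cd) -> -2, (abc) -> 0, (abcd) -> 0.
Now take the inner product of this character with each irreducible chi from the table, <chi_3*chi_4, chi> = (1/24) sum_C |C| (chi_3*chi_4)(C) conj(chi(C)):
  <chi_3*chi_4, chi_1> = (1/24)[1*(6)*conj(1) + 6*(0)*conj(1) + 3*(-2)*conj(1) + 8*(0)*conj(1) + 6*(0)*conj(1)]
      = (1/24)[(6) + (0) + (-6) + (0) + (0)] = 0/24 = 0
  <chi_3*chi_4, chi_2> = (1/24)[1*(6)*conj(1) + 6*(0)*conj(-1) + 3*(-2)*conj(1) + 8*(0)*conj(1) + 6*(0)*conj(-1)]
      = (1/24)[(6) + (0) + (-6) + (0) + (0)] = 0/24 = 0
  <chi_3*chi_4, chi_3> = (1/24)[1*(6)*conj(2) + 6*(0)*conj(0) + 3*(-2)*conj(2) + 8*(0)*conj(-1) + 6*(0)*conj(0)]
      = (1/24)[(12) + (0) + (-12) + (0) + (0)] = 0/24 = 0
  <chi_3*chi_4, chi_4> = (1/24)[1*(6)*conj(3) + 6*(0)*conj(1) + 3*(-2)*conj(-1) + 8*(0)*conj(0) + 6*(0)*conj(-1)]
      = (1/24)[(18) + (0) + (6) + (0) + (0)] = 24/24 = 1
  <chi_3*chi_4, chi_5> = (1/24)[1*(6)*conj(3) + 6*(0)*conj(-1) + 3*(-2)*conj(-1) + 8*(0)*conj(0) + 6*(0)*conj(1)]
      = (1/24)[(18) + (0) + (6) + (0) + (0)] = 24/24 = 1
Hence the multiplicities are chi_4: 1, chi_5: 1. Dimension check: dim(chi_3)*dim(chi_4) = 2*3 = 6 and sum (mult * dim) = 1*3 + 1*3 = 6.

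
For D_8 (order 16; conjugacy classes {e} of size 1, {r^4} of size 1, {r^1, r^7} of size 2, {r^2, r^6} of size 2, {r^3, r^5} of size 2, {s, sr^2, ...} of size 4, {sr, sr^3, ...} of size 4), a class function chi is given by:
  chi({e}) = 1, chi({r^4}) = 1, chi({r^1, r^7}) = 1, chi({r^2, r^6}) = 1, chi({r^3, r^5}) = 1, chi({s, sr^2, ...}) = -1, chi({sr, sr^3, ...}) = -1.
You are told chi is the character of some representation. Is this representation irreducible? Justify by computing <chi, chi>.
Irreducible: <chi, chi> = 1.

Why: <chi, chi> = (1/|G|) sum_C |C| * |chi(C)|^2 = (1/16)[1*|1|^2 + 1*|1|^2 + 2*|1|^2 + 2*|1|^2 + 2*|1|^2 + 4*|-1|^2 + 4*|-1|^2]
  = (1/16)[(1) + (1) + (2) + (2) + (2) + (4) + (4)] = 16/16 = 1.
A character is irreducible iff <chi, chi> = 1, so this representation is irreducible.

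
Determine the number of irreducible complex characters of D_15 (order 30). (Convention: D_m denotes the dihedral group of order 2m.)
9

Details: The number of irreducible complex representations of a finite group equals its number of conjugacy classes. D_15 has 9 conjugacy classes ((n+3)/2 for n odd), so D_15 (order 30) has exactly 9 irreducible complex representations.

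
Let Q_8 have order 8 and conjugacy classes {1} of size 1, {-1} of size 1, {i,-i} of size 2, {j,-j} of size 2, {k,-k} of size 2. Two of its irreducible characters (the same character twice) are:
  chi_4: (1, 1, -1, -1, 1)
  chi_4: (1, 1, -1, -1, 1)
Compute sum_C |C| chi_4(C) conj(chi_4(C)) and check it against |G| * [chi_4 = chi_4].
Sum = 8 = |G| = 8; so <chi_4, chi_4> = 1 (norm-1 confirms irreducibility).

Reasoning: Compute term by term over conjugacy classes (|C| * chi_4(C) * conj(chi_4(C))):
  1*(1)*conj(1) + 1*(1)*conj(1) + 2*(-1)*conj(-1) + 2*(-1)*conj(-1) + 2*(1)*conj(1)
  = (1) + (1) + (2) + (2) + (2)
  = 8.
Dividing by |G| = 8 gives 8/8 = 1, matching the row-orthogonality relation <chi_4, chi_4> = [chi_4 = chi_4].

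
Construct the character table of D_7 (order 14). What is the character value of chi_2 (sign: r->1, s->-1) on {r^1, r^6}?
Conjugacy classes: {e} of size 1, {r^1, r^6} of size 2, {r^2, r^5} of size 2, {r^3, r^4} of size 2, {s, sr, ..., sr^6} of size 7.
Character table:
  irrep \ class              {e} (size 1)  {r^1, r^6} (size 2)  {r^2, r^5} (size 2)  {r^3, r^4} (size 2)  {s, sr, ..., sr^6} (size 7)
  chi_1 (triv)               1             1                    1                    1                    1                          
  chi_2 (sign: r->1, s->-1)  1             1                    1                    1                    -1                         
  chi_3 (2d, j=1)            2             2*cos(2*pi/7)        -2*cos(3*pi/7)       -2*cos(pi/7)         0                          
  chi_4 (2d, j=2)            2             -2*cos(3*pi/7)       -2*cos(pi/7)         2*cos(2*pi/7)        0                          
  chi_5 (2d, j=3)            2             -2*cos(pi/7)         2*cos(2*pi/7)        -2*cos(3*pi/7)       0                          

Spot check: chi_2 (sign: r->1, s->-1) on {r^1, r^6} = 1.

Argument: D_7 has order 2*7 = 14 with 5 conjugacy classes, hence 5 irreducibles. Sum of squared dims 1 + 1 + 4 + 4 + 4 = 14 = |G|. Linear characters come from the abelianisation; the 2-dimensional irreps have character r^k -> 2*cos(2*pi*j*k/7), reflections -> 0.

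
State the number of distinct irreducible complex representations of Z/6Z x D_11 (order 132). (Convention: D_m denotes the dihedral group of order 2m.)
42

The number of irreducible complex representations of a finite group equals its number of conjugacy classes. For a direct product, #classes(G x H) = #classes(G) * #classes(H). Z/6Z has 6 classes (abelian), D_11 has 7 classes, so 6 * 7 = 42, so Z/6Z x D_11 (order 132) has exactly 42 irreducible complex representations.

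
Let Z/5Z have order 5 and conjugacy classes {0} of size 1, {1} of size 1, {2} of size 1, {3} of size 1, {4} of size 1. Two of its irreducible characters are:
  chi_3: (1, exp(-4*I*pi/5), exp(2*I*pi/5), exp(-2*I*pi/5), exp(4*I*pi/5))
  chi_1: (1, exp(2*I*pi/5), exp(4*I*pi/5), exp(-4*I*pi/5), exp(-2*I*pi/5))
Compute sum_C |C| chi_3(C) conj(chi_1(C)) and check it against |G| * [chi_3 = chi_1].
Sum = 0; so <chi_3, chi_1> = 0 (distinct irreducibles are orthogonal).

Details: Compute term by term over conjugacy classes (|C| * chi_3(C) * conj(chi_1(C))):
  1*(1)*conj(1) + 1*(exp(-4*I*pi/5))*conj(exp(2*I*pi/5)) + 1*(exp(2*I*pi/5))*conj(exp(4*I*pi/5)) + 1*(exp(-2*I*pi/5))*conj(exp(-4*I*pi/5)) + 1*(exp(4*I*pi/5))*conj(exp(-2*I*pi/5))
  = (1) + (exp(4*I*pi/5)) + (exp(-2*I*pi/5)) + (exp(2*I*pi/5)) + (exp(-4*I*pi/5))
  = 0.
(Exp terms are combined using exp(i*s)*conj(exp(i*t)) = exp(i*(s-t)), and sums of them are collapsed using the identity that for every m > 1 the m distinct m-th roots of unity sum to 0, e.g. 1 + exp(2*I*pi/3) + exp(-2*I*pi/3) = 0.)
Dividing by |G| = 5 gives 0/5 = 0, matching the row-orthogonality relation <chi_3, chi_1> = [chi_3 = chi_1].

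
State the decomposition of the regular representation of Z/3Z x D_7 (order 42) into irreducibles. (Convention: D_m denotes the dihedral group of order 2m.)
Each irreducible V_i of dimension d_i appears with multiplicity d_i, i.e. rho_reg = (direct sum over all irreducibles V_i) d_i V_i. The irreducible dimensions for Z/3Z x D_7 are 1, 1, 1, 1, 1, 1, 2, 2, 2, 2, 2, 2, 2, 2, 2: 6 irreducibles of dimension 1, each with multiplicity 1; 9 irreducibles of dimension 2, each with multiplicity 2. Total dimension 6*1*1 + 9*2*2 = 42 = |G|.

Justification: General theorem: in the regular representation of a finite group G, each irreducible appears with multiplicity equal to its dimension. Check: dim(rho_reg) = sum d_i^2 = 1 + 1 + 1 + 1 + 1 + 1 + 4 + 4 + 4 + 4 + 4 + 4 + 4 + 4 + 4 = 42 = |G|.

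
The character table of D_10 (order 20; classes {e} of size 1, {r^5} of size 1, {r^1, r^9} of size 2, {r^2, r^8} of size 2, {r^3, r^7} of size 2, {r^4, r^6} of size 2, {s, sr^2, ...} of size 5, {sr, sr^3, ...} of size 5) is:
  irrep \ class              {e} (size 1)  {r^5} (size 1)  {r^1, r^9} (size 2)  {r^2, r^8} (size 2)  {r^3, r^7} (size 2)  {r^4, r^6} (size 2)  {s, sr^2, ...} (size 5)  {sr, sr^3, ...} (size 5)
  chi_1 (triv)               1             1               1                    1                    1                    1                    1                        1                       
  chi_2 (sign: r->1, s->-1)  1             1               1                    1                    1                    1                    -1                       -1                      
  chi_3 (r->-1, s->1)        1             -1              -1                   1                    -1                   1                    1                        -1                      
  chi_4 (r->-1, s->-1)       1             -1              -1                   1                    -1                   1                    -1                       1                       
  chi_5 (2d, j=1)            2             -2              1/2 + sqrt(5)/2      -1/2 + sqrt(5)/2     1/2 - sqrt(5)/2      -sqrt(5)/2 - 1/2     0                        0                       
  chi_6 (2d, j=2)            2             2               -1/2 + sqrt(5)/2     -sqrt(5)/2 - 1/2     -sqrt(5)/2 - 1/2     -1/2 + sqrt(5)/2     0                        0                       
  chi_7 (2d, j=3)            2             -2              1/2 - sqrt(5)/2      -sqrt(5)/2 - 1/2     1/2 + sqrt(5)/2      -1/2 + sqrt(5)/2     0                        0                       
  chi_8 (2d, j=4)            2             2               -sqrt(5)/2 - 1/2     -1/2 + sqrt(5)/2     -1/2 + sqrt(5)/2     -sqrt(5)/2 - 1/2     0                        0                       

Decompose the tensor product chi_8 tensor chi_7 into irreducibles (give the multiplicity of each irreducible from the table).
chi_8 tensor chi_7 = chi_5 + chi_7 (all other irreducibles have multiplicity 0).

Proof sketch: The character of a tensor product is the pointwise product (chi_8 * chi_7)(C) = chi_8(C) * chi_7(C):
  {e}: (2)*(2), {r^5}: (2)*(-2), {r^1, r^9}: (-sqrt(5)/2 - 1/2)*(1/2 - sqrt(5)/2), {r^2, r^8}: (-1/2 + sqrt(5)/2)*(-sqrt(5)/2 - 1/2), {r^3, r^7}: (-1/2 + sqrt(5)/2)*(1/2 + sqrt(5)/2), {r^4, r^6}: (-sqrt(5)/2 - 1/2)*(-1/2 + sqrt(5)/2), {s, sr^2, ...}: (0)*(0), {sr, sr^3, ...}: (0)*(0)
so (chi_8 * chi_7) takes values
  {e} -> 4, {r^5} -> -4, {r^1, r^9} -> 1, {r^2, r^8} -> -1, {r^3, r^7} -> 1, {r^4, r^6} -> -1, {s, sr^2, ...} -> 0, {sr, sr^3, ...} -> 0.
Now take the inner product of this character with each irreducible chi from the table, <chi_8*chi_7, chi> = (1/20) sum_C |C| (chi_8*chi_7)(C) conj(chi(C)):
  <chi_8*chi_7, chi_1> = (1/20)[1*(4)*conj(1) + 1*(-4)*conj(1) + 2*(1)*conj(1) + 2*(-1)*conj(1) + 2*(1)*conj(1) + 2*(-1)*conj(1) + 5*(0)*conj(1) + 5*(0)*conj(1)]
      = (1/20)[(4) + (-4) + (2) + (-2) + (2) + (-2) + (0) + (0)] = 0/20 = 0
  <chi_8*chi_7, chi_2> = (1/20)[1*(4)*conj(1) + 1*(-4)*conj(1) + 2*(1)*conj(1) + 2*(-1)*conj(1) + 2*(1)*conj(1) + 2*(-1)*conj(1) + 5*(0)*conj(-1) + 5*(0)*conj(-1)]
      = (1/20)[(4) + (-4) + (2) + (-2) + (2) + (-2) + (0) + (0)] = 0/20 = 0
  <chi_8*chi_7, chi_3> = (1/20)[1*(4)*conj(1) + 1*(-4)*conj(-1) + 2*(1)*conj(-1) + 2*(-1)*conj(1) + 2*(1)*conj(-1) + 2*(-1)*conj(1) + 5*(0)*conj(1) + 5*(0)*conj(-1)]
      = (1/20)[(4) + (4) + (-2) + (-2) + (-2) + (-2) + (0) + (0)] = 0/20 = 0
  <chi_8*chi_7, chi_4> = (1/20)[1*(4)*conj(1) + 1*(-4)*conj(-1) + 2*(1)*conj(-1) + 2*(-1)*conj(1) + 2*(1)*conj(-1) + 2*(-1)*conj(1) + 5*(0)*conj(-1) + 5*(0)*conj(1)]
      = (1/20)[(4) + (4) + (-2) + (-2) + (-2) + (-2) + (0) + (0)] = 0/20 = 0
  <chi_8*chi_7, chi_5> = (1/20)[1*(4)*conj(2) + 1*(-4)*conj(-2) + 2*(1)*conj(1/2 + sqrt(5)/2) + 2*(-1)*conj(-1/2 + sqrt(5)/2) + 2*(1)*conj(1/2 - sqrt(5)/2) + 2*(-1)*conj(-sqrt(5)/2 - 1/2) + 5*(0)*conj(0) + 5*(0)*conj(0)]
      = (1/20)[(8) + (8) + (1 + sqrt(5)) + (1 - sqrt(5)) + (1 - sqrt(5)) + (1 + sqrt(5)) + (0) + (0)] = 20/20 = 1
  <chi_8*chi_7, chi_6> = (1/20)[1*(4)*conj(2) + 1*(-4)*conj(2) + 2*(1)*conj(-1/2 + sqrt(5)/2) + 2*(-1)*conj(-sqrt(5)/2 - 1/2) + 2*(1)*conj(-sqrt(5)/2 - 1/2) + 2*(-1)*conj(-1/2 + sqrt(5)/2) + 5*(0)*conj(0) + 5*(0)*conj(0)]
      = (1/20)[(8) + (-8) + (-1 + sqrt(5)) + (1 + sqrt(5)) + (-sqrt(5) - 1) + (1 - sqrt(5)) + (0) + (0)] = 0/20 = 0
  <chi_8*chi_7, chi_7> = (1/20)[1*(4)*conj(2) + 1*(-4)*conj(-2) + 2*(1)*conj(1/2 - sqrt(5)/2) + 2*(-1)*conj(-sqrt(5)/2 - 1/2) + 2*(1)*conj(1/2 + sqrt(5)/2) + 2*(-1)*conj(-1/2 + sqrt(5)/2) + 5*(0)*conj(0) + 5*(0)*conj(0)]
      = (1/20)[(8) + (8) + (1 - sqrt(5)) + (1 + sqrt(5)) + (1 + sqrt(5)) + (1 - sqrt(5)) + (0) + (0)] = 20/20 = 1
  <chi_8*chi_7, chi_8> = (1/20)[1*(4)*conj(2) + 1*(-4)*conj(2) + 2*(1)*conj(-sqrt(5)/2 - 1/2) + 2*(-1)*conj(-1/2 + sqrt(5)/2) + 2*(1)*conj(-1/2 + sqrt(5)/2) + 2*(-1)*conj(-sqrt(5)/2 - 1/2) + 5*(0)*conj(0) + 5*(0)*conj(0)]
      = (1/20)[(8) + (-8) + (-sqrt(5) - 1) + (1 - sqrt(5)) + (-1 + sqrt(5)) + (1 + sqrt(5)) + (0) + (0)] = 0/20 = 0
Hence the multiplicities are chi_5: 1, chi_7: 1. Dimension check: dim(chi_8)*dim(chi_7) = 2*2 = 4 and sum (mult * dim) = 1*2 + 1*2 = 4.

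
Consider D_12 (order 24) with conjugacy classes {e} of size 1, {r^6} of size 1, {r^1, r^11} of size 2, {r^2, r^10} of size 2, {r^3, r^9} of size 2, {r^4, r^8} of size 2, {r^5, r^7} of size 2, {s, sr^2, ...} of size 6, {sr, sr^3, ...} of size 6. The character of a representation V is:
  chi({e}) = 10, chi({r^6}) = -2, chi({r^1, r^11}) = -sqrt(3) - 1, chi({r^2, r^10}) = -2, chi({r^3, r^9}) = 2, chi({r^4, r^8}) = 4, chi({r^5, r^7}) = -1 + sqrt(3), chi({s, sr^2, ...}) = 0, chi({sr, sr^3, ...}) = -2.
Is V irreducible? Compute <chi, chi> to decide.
Not irreducible (reducible): <chi, chi> = 8 > 1.

Reasoning: <chi, chi> = (1/|G|) sum_C |C| * |chi(C)|^2 = (1/24)[1*|10|^2 + 1*|-2|^2 + 2*|-sqrt(3) - 1|^2 + 2*|-2|^2 + 2*|2|^2 + 2*|4|^2 + 2*|-1 + sqrt(3)|^2 + 6*|0|^2 + 6*|-2|^2]
  = (1/24)[(100) + (4) + (4*sqrt(3) + 8) + (8) + (8) + (32) + (8 - 4*sqrt(3)) + (0) + (24)] = 192/24 = 8.
A character is irreducible iff <chi, chi> = 1, so this representation is reducible.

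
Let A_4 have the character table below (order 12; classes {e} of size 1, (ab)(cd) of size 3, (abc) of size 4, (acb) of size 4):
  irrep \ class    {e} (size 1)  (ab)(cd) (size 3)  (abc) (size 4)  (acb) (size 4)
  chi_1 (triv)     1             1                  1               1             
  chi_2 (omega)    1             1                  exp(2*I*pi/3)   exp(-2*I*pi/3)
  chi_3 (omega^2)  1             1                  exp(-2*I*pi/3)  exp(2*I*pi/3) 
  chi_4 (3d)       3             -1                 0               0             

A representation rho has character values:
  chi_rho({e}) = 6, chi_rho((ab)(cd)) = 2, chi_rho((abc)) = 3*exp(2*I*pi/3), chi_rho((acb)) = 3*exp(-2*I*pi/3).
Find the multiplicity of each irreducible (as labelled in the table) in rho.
Multiplicities: chi_1: 0, chi_2: 3, chi_3: 0, chi_4: 1.

Argument: Use <chi_rho, chi> = (1/|G|) sum_C |C| * chi_rho(C) * conj(chi(C)) with |G| = 12 for each irreducible chi in the table:
  <chi_rho, chi_1> = (1/12)[1*(6)*conj(1) + 3*(2)*conj(1) + 4*(3*exp(2*I*pi/3))*conj(1) + 4*(3*exp(-2*I*pi/3))*conj(1)]
      = (1/12)[(6) + (6) + (12*exp(2*I*pi/3)) + (12*exp(-2*I*pi/3))] = 0/12 = 0
  <chi_rho, chi_2> = (1/12)[1*(6)*conj(1) + 3*(2)*conj(1) + 4*(3*exp(2*I*pi/3))*conj(exp(2*I*pi/3)) + 4*(3*exp(-2*I*pi/3))*conj(exp(-2*I*pi/3))]
      = (1/12)[(6) + (6) + (12) + (12)] = 36/12 = 3
  <chi_rho, chi_3> = (1/12)[1*(6)*conj(1) + 3*(2)*conj(1) + 4*(3*exp(2*I*pi/3))*conj(exp(-2*I*pi/3)) + 4*(3*exp(-2*I*pi/3))*conj(exp(2*I*pi/3))]
      = (1/12)[(6) + (6) + (12*exp(-2*I*pi/3)) + (12*exp(2*I*pi/3))] = 0/12 = 0
  <chi_rho, chi_4> = (1/12)[1*(6)*conj(3) + 3*(2)*conj(-1) + 4*(3*exp(2*I*pi/3))*conj(0) + 4*(3*exp(-2*I*pi/3))*conj(0)]
      = (1/12)[(18) + (-6) + (0) + (0)] = 12/12 = 1
(Exp terms are combined using exp(i*s)*conj(exp(i*t)) = exp(i*(s-t)), and sums of them are collapsed using the identity that for every m > 1 the m distinct m-th roots of unity sum to 0, e.g. 1 + exp(2*I*pi/3) + exp(-2*I*pi/3) = 0.)
Dimension check: dim(rho) = sum (mult * dim) = 0*1 + 3*1 + 0*1 + 1*3 = 6 = chi_rho(e) = 6.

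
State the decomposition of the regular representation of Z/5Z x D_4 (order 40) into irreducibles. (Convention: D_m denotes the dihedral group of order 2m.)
Each irreducible V_i of dimension d_i appears with multiplicity d_i, i.e. rho_reg = (direct sum over all irreducibles V_i) d_i V_i. The irreducible dimensions for Z/5Z x D_4 are 1, 1, 1, 1, 1, 1, 1, 1, 1, 1, 1, 1, 1, 1, 1, 1, 1, 1, 1, 1, 2, 2, 2, 2, 2: 20 irreducibles of dimension 1, each with multiplicity 1; 5 irreducibles of dimension 2, each with multiplicity 2. Total dimension 20*1*1 + 5*2*2 = 40 = |G|.

Derivation: General theorem: in the regular representation of a finite group G, each irreducible appears with multiplicity equal to its dimension. Check: dim(rho_reg) = sum d_i^2 = 1 + 1 + 1 + 1 + 1 + 1 + 1 + 1 + 1 + 1 + 1 + 1 + 1 + 1 + 1 + 1 + 1 + 1 + 1 + 1 + 4 + 4 + 4 + 4 + 4 = 40 = |G|.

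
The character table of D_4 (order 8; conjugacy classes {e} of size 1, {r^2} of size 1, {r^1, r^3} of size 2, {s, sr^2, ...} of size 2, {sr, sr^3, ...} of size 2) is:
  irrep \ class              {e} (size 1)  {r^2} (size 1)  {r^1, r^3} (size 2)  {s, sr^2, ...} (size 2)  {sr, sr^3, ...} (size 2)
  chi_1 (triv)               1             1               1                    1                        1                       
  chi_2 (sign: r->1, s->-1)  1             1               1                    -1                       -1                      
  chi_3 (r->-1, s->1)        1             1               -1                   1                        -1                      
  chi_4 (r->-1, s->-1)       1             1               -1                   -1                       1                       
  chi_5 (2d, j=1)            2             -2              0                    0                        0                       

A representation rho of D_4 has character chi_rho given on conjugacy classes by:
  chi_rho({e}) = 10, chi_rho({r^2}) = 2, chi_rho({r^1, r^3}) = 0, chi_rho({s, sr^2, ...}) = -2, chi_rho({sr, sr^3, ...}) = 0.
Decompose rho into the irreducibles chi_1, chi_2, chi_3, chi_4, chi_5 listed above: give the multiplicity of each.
Multiplicities: chi_1: 1, chi_2: 2, chi_3: 1, chi_4: 2, chi_5: 2.

Solution. Use <chi_rho, chi> = (1/|G|) sum_C |C| * chi_rho(C) * conj(chi(C)) with |G| = 8 for each irreducible chi in the table:
  <chi_rho, chi_1> = (1/8)[1*(10)*conj(1) + 1*(2)*conj(1) + 2*(0)*conj(1) + 2*(-2)*conj(1) + 2*(0)*conj(1)]
      = (1/8)[(10) + (2) + (0) + (-4) + (0)] = 8/8 = 1
  <chi_rho, chi_2> = (1/8)[1*(10)*conj(1) + 1*(2)*conj(1) + 2*(0)*conj(1) + 2*(-2)*conj(-1) + 2*(0)*conj(-1)]
      = (1/8)[(10) + (2) + (0) + (4) + (0)] = 16/8 = 2
  <chi_rho, chi_3> = (1/8)[1*(10)*conj(1) + 1*(2)*conj(1) + 2*(0)*conj(-1) + 2*(-2)*conj(1) + 2*(0)*conj(-1)]
      = (1/8)[(10) + (2) + (0) + (-4) + (0)] = 8/8 = 1
  <chi_rho, chi_4> = (1/8)[1*(10)*conj(1) + 1*(2)*conj(1) + 2*(0)*conj(-1) + 2*(-2)*conj(-1) + 2*(0)*conj(1)]
      = (1/8)[(10) + (2) + (0) + (4) + (0)] = 16/8 = 2
  <chi_rho, chi_5> = (1/8)[1*(10)*conj(2) + 1*(2)*conj(-2) + 2*(0)*conj(0) + 2*(-2)*conj(0) + 2*(0)*conj(0)]
      = (1/8)[(20) + (-4) + (0) + (0) + (0)] = 16/8 = 2
Dimension check: dim(rho) = sum (mult * dim) = 1*1 + 2*1 + 1*1 + 2*1 + 2*2 = 10 = chi_rho(e) = 10.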